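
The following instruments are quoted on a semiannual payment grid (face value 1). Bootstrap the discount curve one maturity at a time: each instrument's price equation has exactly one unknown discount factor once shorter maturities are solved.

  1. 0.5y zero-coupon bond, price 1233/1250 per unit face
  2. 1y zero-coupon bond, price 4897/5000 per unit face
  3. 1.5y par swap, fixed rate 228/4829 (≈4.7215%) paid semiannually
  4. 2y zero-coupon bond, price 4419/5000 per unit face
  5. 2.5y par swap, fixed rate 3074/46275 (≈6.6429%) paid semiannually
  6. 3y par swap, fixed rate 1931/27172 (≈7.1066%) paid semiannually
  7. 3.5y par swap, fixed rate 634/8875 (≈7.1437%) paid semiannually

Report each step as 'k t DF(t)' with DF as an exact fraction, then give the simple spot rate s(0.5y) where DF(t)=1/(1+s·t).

step 1 [0.5y] zero: DF = P = 1233/1250 ≈ 0.986400
step 2 [1y] zero: DF = P = 4897/5000 ≈ 0.979400
step 3 [1.5y] swap r/2=114/4829: DF=(1 − 114/4829·(0.986400+0.979400))/(1+114/4829) = 2329/2500 ≈ 0.931600
step 4 [2y] zero: DF = P = 4419/5000 ≈ 0.883800
step 5 [2.5y] swap r/2=1537/46275: DF=(1 − 1537/46275·(0.986400+0.979400+0.931600+0.883800))/(1+1537/46275) = 8463/10000 ≈ 0.846300
step 6 [3y] swap r/2=1931/54344: DF=(1 − 1931/54344·(0.986400+0.979400+0.931600+0.883800+0.846300))/(1+1931/54344) = 8069/10000 ≈ 0.806900
step 7 [3.5y] swap r/2=317/8875: DF=(1 − 317/8875·(0.986400+0.979400+0.931600+0.883800+0.846300+0.806900))/(1+317/8875) = 7781/10000 ≈ 0.778100

1 1/2 1233/1250
2 1 4897/5000
3 3/2 2329/2500
4 2 4419/5000
5 5/2 8463/10000
6 3 8069/10000
7 7/2 7781/10000
s(0.5y) = (1/(1233/1250) − 1)/(1/2) = 34/1233 ≈ 2.7575%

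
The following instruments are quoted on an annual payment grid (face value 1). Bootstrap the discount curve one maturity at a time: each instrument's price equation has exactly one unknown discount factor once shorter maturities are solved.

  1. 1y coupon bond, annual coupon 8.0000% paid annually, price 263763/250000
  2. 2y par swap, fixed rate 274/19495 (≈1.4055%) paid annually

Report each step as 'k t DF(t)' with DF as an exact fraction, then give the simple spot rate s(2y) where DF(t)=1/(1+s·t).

step 1 [1y] bond c/1=2/25: DF=(263763/250000 − 2/25·(0))/(1+2/25) = 9769/10000 ≈ 0.976900
step 2 [2y] swap r/1=274/19495: DF=(1 − 274/19495·(0.976900))/(1+274/19495) = 4863/5000 ≈ 0.972600

1 1 9769/10000
2 2 4863/5000
s(2y) = (1/(4863/5000) − 1)/(2) = 137/9726 ≈ 1.4086%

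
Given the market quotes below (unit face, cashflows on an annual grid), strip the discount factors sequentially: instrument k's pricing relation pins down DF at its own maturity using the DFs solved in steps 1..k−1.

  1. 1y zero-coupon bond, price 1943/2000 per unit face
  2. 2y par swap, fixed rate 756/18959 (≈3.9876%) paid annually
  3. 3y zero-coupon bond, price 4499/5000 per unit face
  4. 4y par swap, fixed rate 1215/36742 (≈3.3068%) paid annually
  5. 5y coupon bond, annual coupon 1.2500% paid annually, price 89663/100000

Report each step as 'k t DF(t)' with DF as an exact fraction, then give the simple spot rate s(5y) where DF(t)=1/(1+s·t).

step 1 [1y] zero: DF = P = 1943/2000 ≈ 0.971500
step 2 [2y] swap r/1=756/18959: DF=(1 − 756/18959·(0.971500))/(1+756/18959) = 2311/2500 ≈ 0.924400
step 3 [3y] zero: DF = P = 4499/5000 ≈ 0.899800
step 4 [4y] swap r/1=1215/36742: DF=(1 − 1215/36742·(0.971500+0.924400+0.899800))/(1+1215/36742) = 1757/2000 ≈ 0.878500
step 5 [5y] bond c/1=1/80: DF=(89663/100000 − 1/80·(0.971500+0.924400+0.899800+0.878500))/(1+1/80) = 4201/5000 ≈ 0.840200

1 1 1943/2000
2 2 2311/2500
3 3 4499/5000
4 4 1757/2000
5 5 4201/5000
s(5y) = (1/(4201/5000) − 1)/(5) = 799/21005 ≈ 3.8039%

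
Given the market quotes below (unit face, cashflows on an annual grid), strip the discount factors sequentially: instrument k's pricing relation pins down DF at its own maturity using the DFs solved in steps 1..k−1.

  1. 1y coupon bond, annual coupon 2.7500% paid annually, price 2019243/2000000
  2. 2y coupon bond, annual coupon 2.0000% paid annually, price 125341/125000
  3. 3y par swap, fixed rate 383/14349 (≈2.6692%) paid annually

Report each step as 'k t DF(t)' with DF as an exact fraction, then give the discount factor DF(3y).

1 1 4913/5000
2 2 4819/5000
3 3 4617/5000
DF(3y) = 4617/5000 ≈ 0.923400

step 1 [1y] bond c/1=11/400: DF=(2019243/2000000 − 11/400·(0))/(1+11/400) = 4913/5000 ≈ 0.982600
step 2 [2y] bond c/1=1/50: DF=(125341/125000 − 1/50·(0.982600))/(1+1/50) = 4819/5000 ≈ 0.963800
step 3 [3y] swap r/1=383/14349: DF=(1 − 383/14349·(0.982600+0.963800))/(1+383/14349) = 4617/5000 ≈ 0.923400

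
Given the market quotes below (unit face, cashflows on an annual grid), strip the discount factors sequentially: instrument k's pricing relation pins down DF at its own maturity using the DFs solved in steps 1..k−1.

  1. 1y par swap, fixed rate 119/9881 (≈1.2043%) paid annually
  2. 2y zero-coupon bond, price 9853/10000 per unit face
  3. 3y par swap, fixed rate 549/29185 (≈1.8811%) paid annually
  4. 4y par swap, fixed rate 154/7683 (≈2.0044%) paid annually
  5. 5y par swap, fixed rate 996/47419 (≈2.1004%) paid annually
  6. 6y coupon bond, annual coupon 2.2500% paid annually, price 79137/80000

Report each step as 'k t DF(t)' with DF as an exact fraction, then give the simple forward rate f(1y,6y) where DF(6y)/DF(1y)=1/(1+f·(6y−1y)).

1 1 9881/10000
2 2 9853/10000
3 3 9451/10000
4 4 923/1000
5 5 2251/2500
6 6 8631/10000
f(1y,6y) = ((9881/10000)/(8631/10000) − 1)/(5) = 250/8631 ≈ 2.8965%

step 1 [1y] swap r/1=119/9881: DF=(1 − 119/9881·(0))/(1+119/9881) = 9881/10000 ≈ 0.988100
step 2 [2y] zero: DF = P = 9853/10000 ≈ 0.985300
step 3 [3y] swap r/1=549/29185: DF=(1 − 549/29185·(0.988100+0.985300))/(1+549/29185) = 9451/10000 ≈ 0.945100
step 4 [4y] swap r/1=154/7683: DF=(1 − 154/7683·(0.988100+0.985300+0.945100))/(1+154/7683) = 923/1000 ≈ 0.923000
step 5 [5y] swap r/1=996/47419: DF=(1 − 996/47419·(0.988100+0.985300+0.945100+0.923000))/(1+996/47419) = 2251/2500 ≈ 0.900400
step 6 [6y] bond c/1=9/400: DF=(79137/80000 − 9/400·(0.988100+0.985300+0.945100+0.923000+0.900400))/(1+9/400) = 8631/10000 ≈ 0.863100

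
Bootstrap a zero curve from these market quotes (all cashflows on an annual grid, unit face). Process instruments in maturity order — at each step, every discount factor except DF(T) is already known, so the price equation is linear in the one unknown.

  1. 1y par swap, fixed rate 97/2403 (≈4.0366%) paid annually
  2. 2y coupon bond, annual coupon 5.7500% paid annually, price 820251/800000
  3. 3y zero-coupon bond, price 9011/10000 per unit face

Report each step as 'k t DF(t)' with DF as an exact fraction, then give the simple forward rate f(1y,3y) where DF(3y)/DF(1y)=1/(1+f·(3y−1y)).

step 1 [1y] swap r/1=97/2403: DF=(1 − 97/2403·(0))/(1+97/2403) = 2403/2500 ≈ 0.961200
step 2 [2y] bond c/1=23/400: DF=(820251/800000 − 23/400·(0.961200))/(1+23/400) = 9173/10000 ≈ 0.917300
step 3 [3y] zero: DF = P = 9011/10000 ≈ 0.901100

1 1 2403/2500
2 2 9173/10000
3 3 9011/10000
f(1y,3y) = ((2403/2500)/(9011/10000) − 1)/(2) = 601/18022 ≈ 3.3348%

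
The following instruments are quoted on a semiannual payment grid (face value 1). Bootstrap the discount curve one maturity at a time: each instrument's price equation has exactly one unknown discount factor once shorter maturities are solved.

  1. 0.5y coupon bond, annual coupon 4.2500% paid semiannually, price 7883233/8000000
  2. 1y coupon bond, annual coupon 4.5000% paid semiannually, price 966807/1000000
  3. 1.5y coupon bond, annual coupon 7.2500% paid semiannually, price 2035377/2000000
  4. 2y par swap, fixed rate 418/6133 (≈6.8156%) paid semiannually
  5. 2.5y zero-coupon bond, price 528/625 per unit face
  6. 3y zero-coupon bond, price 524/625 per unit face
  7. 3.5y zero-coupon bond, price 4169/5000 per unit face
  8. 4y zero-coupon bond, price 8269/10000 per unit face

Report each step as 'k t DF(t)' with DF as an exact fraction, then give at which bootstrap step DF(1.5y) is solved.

1 1/2 9649/10000
2 1 9243/10000
3 3/2 229/250
4 2 4373/5000
5 5/2 528/625
6 3 524/625
7 7/2 4169/5000
8 4 8269/10000
DF(1.5y) is solved at step 3

step 1 [0.5y] bond c/2=17/800: DF=(7883233/8000000 − 17/800·(0))/(1+17/800) = 9649/10000 ≈ 0.964900
step 2 [1y] bond c/2=9/400: DF=(966807/1000000 − 9/400·(0.964900))/(1+9/400) = 9243/10000 ≈ 0.924300
step 3 [1.5y] bond c/2=29/800: DF=(2035377/2000000 − 29/800·(0.964900+0.924300))/(1+29/800) = 229/250 ≈ 0.916000
step 4 [2y] swap r/2=209/6133: DF=(1 − 209/6133·(0.964900+0.924300+0.916000))/(1+209/6133) = 4373/5000 ≈ 0.874600
step 5 [2.5y] zero: DF = P = 528/625 ≈ 0.844800
step 6 [3y] zero: DF = P = 524/625 ≈ 0.838400
step 7 [3.5y] zero: DF = P = 4169/5000 ≈ 0.833800
step 8 [4y] zero: DF = P = 8269/10000 ≈ 0.826900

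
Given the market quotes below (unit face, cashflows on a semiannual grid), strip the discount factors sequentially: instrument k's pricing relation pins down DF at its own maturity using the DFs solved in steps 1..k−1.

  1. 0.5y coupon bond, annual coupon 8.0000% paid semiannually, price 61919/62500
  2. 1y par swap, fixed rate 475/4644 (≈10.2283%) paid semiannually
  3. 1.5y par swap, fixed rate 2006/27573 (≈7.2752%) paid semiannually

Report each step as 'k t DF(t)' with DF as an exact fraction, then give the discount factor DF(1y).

1 1/2 4763/5000
2 1 181/200
3 3/2 8997/10000
DF(1y) = 181/200 ≈ 0.905000

step 1 [0.5y] bond c/2=1/25: DF=(61919/62500 − 1/25·(0))/(1+1/25) = 4763/5000 ≈ 0.952600
step 2 [1y] swap r/2=475/9288: DF=(1 − 475/9288·(0.952600))/(1+475/9288) = 181/200 ≈ 0.905000
step 3 [1.5y] swap r/2=1003/27573: DF=(1 − 1003/27573·(0.952600+0.905000))/(1+1003/27573) = 8997/10000 ≈ 0.899700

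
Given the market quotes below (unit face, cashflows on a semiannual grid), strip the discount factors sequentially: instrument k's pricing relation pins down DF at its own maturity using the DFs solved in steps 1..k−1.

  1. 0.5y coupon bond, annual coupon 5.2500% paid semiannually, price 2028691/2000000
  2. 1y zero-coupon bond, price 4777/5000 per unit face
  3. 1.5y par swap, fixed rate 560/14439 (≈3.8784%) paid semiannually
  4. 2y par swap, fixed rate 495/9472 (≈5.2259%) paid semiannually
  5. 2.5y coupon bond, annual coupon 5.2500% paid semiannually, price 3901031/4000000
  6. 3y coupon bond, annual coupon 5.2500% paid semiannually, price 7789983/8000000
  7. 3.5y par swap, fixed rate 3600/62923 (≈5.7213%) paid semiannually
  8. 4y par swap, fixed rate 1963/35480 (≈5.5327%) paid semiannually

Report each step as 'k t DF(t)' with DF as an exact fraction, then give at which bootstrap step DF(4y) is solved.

step 1 [0.5y] bond c/2=21/800: DF=(2028691/2000000 − 21/800·(0))/(1+21/800) = 2471/2500 ≈ 0.988400
step 2 [1y] zero: DF = P = 4777/5000 ≈ 0.955400
step 3 [1.5y] swap r/2=280/14439: DF=(1 − 280/14439·(0.988400+0.955400))/(1+280/14439) = 118/125 ≈ 0.944000
step 4 [2y] swap r/2=495/18944: DF=(1 − 495/18944·(0.988400+0.955400+0.944000))/(1+495/18944) = 901/1000 ≈ 0.901000
step 5 [2.5y] bond c/2=21/800: DF=(3901031/4000000 − 21/800·(0.988400+0.955400+0.944000+0.901000))/(1+21/800) = 4267/5000 ≈ 0.853400
step 6 [3y] bond c/2=21/800: DF=(7789983/8000000 − 21/800·(0.988400+0.955400+0.944000+0.901000+0.853400))/(1+21/800) = 8301/10000 ≈ 0.830100
step 7 [3.5y] swap r/2=1800/62923: DF=(1 − 1800/62923·(0.988400+0.955400+0.944000+0.901000+0.853400+0.830100))/(1+1800/62923) = 41/50 ≈ 0.820000
step 8 [4y] swap r/2=1963/70960: DF=(1 − 1963/70960·(0.988400+0.955400+0.944000+0.901000+0.853400+0.830100+0.820000))/(1+1963/70960) = 8037/10000 ≈ 0.803700

1 1/2 2471/2500
2 1 4777/5000
3 3/2 118/125
4 2 901/1000
5 5/2 4267/5000
6 3 8301/10000
7 7/2 41/50
8 4 8037/10000
DF(4y) is solved at step 8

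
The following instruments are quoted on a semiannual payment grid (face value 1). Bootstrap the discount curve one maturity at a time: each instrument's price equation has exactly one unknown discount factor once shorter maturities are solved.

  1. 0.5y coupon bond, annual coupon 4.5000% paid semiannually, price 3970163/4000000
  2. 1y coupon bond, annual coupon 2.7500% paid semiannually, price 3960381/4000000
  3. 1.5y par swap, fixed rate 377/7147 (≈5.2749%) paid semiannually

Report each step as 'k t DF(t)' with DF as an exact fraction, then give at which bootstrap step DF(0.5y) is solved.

step 1 [0.5y] bond c/2=9/400: DF=(3970163/4000000 − 9/400·(0))/(1+9/400) = 9707/10000 ≈ 0.970700
step 2 [1y] bond c/2=11/800: DF=(3960381/4000000 − 11/800·(0.970700))/(1+11/800) = 1927/2000 ≈ 0.963500
step 3 [1.5y] swap r/2=377/14294: DF=(1 − 377/14294·(0.970700+0.963500))/(1+377/14294) = 4623/5000 ≈ 0.924600

1 1/2 9707/10000
2 1 1927/2000
3 3/2 4623/5000
DF(0.5y) is solved at step 1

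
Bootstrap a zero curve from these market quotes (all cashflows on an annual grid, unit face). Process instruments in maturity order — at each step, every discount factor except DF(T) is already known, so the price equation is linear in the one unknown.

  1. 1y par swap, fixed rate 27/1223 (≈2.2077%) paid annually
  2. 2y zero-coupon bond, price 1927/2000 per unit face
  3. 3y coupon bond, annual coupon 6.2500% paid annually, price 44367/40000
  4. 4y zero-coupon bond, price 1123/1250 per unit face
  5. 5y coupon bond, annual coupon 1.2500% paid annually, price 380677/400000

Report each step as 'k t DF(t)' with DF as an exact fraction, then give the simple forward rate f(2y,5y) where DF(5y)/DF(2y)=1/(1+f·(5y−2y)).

1 1 1223/1250
2 2 1927/2000
3 3 9297/10000
4 4 1123/1250
5 5 4467/5000
f(2y,5y) = ((1927/2000)/(4467/5000) − 1)/(3) = 701/26802 ≈ 2.6155%

step 1 [1y] swap r/1=27/1223: DF=(1 − 27/1223·(0))/(1+27/1223) = 1223/1250 ≈ 0.978400
step 2 [2y] zero: DF = P = 1927/2000 ≈ 0.963500
step 3 [3y] bond c/1=1/16: DF=(44367/40000 − 1/16·(0.978400+0.963500))/(1+1/16) = 9297/10000 ≈ 0.929700
step 4 [4y] zero: DF = P = 1123/1250 ≈ 0.898400
step 5 [5y] bond c/1=1/80: DF=(380677/400000 − 1/80·(0.978400+0.963500+0.929700+0.898400))/(1+1/80) = 4467/5000 ≈ 0.893400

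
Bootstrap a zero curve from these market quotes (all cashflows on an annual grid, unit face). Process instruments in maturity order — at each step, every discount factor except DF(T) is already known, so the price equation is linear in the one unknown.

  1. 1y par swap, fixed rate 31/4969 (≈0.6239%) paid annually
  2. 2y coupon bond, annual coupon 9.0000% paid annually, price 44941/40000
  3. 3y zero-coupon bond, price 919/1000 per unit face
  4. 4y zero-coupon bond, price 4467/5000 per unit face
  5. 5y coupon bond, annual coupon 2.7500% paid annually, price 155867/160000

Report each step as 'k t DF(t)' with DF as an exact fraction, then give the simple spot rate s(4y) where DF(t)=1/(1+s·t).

1 1 4969/5000
2 2 9487/10000
3 3 919/1000
4 4 4467/5000
5 5 2119/2500
s(4y) = (1/(4467/5000) − 1)/(4) = 533/17868 ≈ 2.9830%

step 1 [1y] swap r/1=31/4969: DF=(1 − 31/4969·(0))/(1+31/4969) = 4969/5000 ≈ 0.993800
step 2 [2y] bond c/1=9/100: DF=(44941/40000 − 9/100·(0.993800))/(1+9/100) = 9487/10000 ≈ 0.948700
step 3 [3y] zero: DF = P = 919/1000 ≈ 0.919000
step 4 [4y] zero: DF = P = 4467/5000 ≈ 0.893400
step 5 [5y] bond c/1=11/400: DF=(155867/160000 − 11/400·(0.993800+0.948700+0.919000+0.893400))/(1+11/400) = 2119/2500 ≈ 0.847600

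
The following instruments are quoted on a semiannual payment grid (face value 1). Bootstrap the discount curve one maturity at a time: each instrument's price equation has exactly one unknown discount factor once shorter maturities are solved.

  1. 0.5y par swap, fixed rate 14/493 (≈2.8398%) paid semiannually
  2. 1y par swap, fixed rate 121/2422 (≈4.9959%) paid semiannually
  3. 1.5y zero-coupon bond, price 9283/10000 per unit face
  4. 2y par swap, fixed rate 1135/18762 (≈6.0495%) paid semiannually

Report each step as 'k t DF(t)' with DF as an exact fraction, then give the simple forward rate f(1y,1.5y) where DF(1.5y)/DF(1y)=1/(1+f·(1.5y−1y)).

1 1/2 493/500
2 1 2379/2500
3 3/2 9283/10000
4 2 1773/2000
f(1y,1.5y) = ((2379/2500)/(9283/10000) − 1)/(1/2) = 466/9283 ≈ 5.0199%

step 1 [0.5y] swap r/2=7/493: DF=(1 − 7/493·(0))/(1+7/493) = 493/500 ≈ 0.986000
step 2 [1y] swap r/2=121/4844: DF=(1 − 121/4844·(0.986000))/(1+121/4844) = 2379/2500 ≈ 0.951600
step 3 [1.5y] zero: DF = P = 9283/10000 ≈ 0.928300
step 4 [2y] swap r/2=1135/37524: DF=(1 − 1135/37524·(0.986000+0.951600+0.928300))/(1+1135/37524) = 1773/2000 ≈ 0.886500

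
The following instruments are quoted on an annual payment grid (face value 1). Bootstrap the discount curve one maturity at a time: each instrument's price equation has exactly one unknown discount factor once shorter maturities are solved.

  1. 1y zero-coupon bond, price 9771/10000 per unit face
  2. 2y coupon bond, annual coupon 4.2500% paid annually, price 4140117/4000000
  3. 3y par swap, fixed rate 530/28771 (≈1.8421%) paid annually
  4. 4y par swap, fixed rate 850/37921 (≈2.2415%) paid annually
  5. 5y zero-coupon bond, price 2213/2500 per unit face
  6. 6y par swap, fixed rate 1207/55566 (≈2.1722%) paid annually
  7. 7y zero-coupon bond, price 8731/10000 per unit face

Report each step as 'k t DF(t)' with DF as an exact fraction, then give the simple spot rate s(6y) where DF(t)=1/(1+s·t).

step 1 [1y] zero: DF = P = 9771/10000 ≈ 0.977100
step 2 [2y] bond c/1=17/400: DF=(4140117/4000000 − 17/400·(0.977100))/(1+17/400) = 953/1000 ≈ 0.953000
step 3 [3y] swap r/1=530/28771: DF=(1 − 530/28771·(0.977100+0.953000))/(1+530/28771) = 947/1000 ≈ 0.947000
step 4 [4y] swap r/1=850/37921: DF=(1 − 850/37921·(0.977100+0.953000+0.947000))/(1+850/37921) = 183/200 ≈ 0.915000
step 5 [5y] zero: DF = P = 2213/2500 ≈ 0.885200
step 6 [6y] swap r/1=1207/55566: DF=(1 − 1207/55566·(0.977100+0.953000+0.947000+0.915000+0.885200))/(1+1207/55566) = 8793/10000 ≈ 0.879300
step 7 [7y] zero: DF = P = 8731/10000 ≈ 0.873100

1 1 9771/10000
2 2 953/1000
3 3 947/1000
4 4 183/200
5 5 2213/2500
6 6 8793/10000
7 7 8731/10000
s(6y) = (1/(8793/10000) − 1)/(6) = 1207/52758 ≈ 2.2878%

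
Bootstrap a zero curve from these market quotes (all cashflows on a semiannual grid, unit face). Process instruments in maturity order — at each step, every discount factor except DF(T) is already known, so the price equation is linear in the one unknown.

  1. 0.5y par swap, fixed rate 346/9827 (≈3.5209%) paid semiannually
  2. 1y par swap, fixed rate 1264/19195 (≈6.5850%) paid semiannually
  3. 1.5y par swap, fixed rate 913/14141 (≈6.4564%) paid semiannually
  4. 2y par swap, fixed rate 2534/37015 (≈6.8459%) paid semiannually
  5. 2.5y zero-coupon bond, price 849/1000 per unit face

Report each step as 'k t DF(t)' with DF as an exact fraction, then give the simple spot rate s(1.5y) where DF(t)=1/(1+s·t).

step 1 [0.5y] swap r/2=173/9827: DF=(1 − 173/9827·(0))/(1+173/9827) = 9827/10000 ≈ 0.982700
step 2 [1y] swap r/2=632/19195: DF=(1 − 632/19195·(0.982700))/(1+632/19195) = 1171/1250 ≈ 0.936800
step 3 [1.5y] swap r/2=913/28282: DF=(1 − 913/28282·(0.982700+0.936800))/(1+913/28282) = 9087/10000 ≈ 0.908700
step 4 [2y] swap r/2=1267/37015: DF=(1 − 1267/37015·(0.982700+0.936800+0.908700))/(1+1267/37015) = 8733/10000 ≈ 0.873300
step 5 [2.5y] zero: DF = P = 849/1000 ≈ 0.849000

1 1/2 9827/10000
2 1 1171/1250
3 3/2 9087/10000
4 2 8733/10000
5 5/2 849/1000
s(1.5y) = (1/(9087/10000) − 1)/(3/2) = 1826/27261 ≈ 6.6982%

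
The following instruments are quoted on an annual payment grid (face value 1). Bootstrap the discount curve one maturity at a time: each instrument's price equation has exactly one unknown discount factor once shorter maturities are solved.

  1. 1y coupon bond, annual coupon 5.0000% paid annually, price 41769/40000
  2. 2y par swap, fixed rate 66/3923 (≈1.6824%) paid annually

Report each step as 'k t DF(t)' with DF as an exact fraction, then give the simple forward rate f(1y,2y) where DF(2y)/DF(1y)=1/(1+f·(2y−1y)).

1 1 1989/2000
2 2 967/1000
f(1y,2y) = ((1989/2000)/(967/1000) − 1)/(1) = 55/1934 ≈ 2.8438%

step 1 [1y] bond c/1=1/20: DF=(41769/40000 − 1/20·(0))/(1+1/20) = 1989/2000 ≈ 0.994500
step 2 [2y] swap r/1=66/3923: DF=(1 − 66/3923·(0.994500))/(1+66/3923) = 967/1000 ≈ 0.967000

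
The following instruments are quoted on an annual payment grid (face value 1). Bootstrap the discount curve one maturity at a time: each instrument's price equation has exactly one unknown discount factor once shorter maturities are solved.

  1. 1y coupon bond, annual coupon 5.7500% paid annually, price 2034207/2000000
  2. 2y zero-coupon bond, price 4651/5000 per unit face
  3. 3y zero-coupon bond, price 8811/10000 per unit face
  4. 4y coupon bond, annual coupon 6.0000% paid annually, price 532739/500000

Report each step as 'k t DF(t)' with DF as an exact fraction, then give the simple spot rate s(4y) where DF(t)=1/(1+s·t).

step 1 [1y] bond c/1=23/400: DF=(2034207/2000000 − 23/400·(0))/(1+23/400) = 4809/5000 ≈ 0.961800
step 2 [2y] zero: DF = P = 4651/5000 ≈ 0.930200
step 3 [3y] zero: DF = P = 8811/10000 ≈ 0.881100
step 4 [4y] bond c/1=3/50: DF=(532739/500000 − 3/50·(0.961800+0.930200+0.881100))/(1+3/50) = 4241/5000 ≈ 0.848200

1 1 4809/5000
2 2 4651/5000
3 3 8811/10000
4 4 4241/5000
s(4y) = (1/(4241/5000) − 1)/(4) = 759/16964 ≈ 4.4742%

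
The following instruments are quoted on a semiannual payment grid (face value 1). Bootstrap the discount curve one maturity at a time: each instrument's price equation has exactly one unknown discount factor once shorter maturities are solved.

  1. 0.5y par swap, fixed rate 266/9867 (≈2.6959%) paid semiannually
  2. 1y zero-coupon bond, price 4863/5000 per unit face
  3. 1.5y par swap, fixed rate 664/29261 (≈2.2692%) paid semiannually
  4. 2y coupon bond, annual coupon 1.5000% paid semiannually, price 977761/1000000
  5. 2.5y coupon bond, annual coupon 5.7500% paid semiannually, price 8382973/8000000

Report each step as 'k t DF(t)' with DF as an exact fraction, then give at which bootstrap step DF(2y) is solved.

step 1 [0.5y] swap r/2=133/9867: DF=(1 − 133/9867·(0))/(1+133/9867) = 9867/10000 ≈ 0.986700
step 2 [1y] zero: DF = P = 4863/5000 ≈ 0.972600
step 3 [1.5y] swap r/2=332/29261: DF=(1 − 332/29261·(0.986700+0.972600))/(1+332/29261) = 2417/2500 ≈ 0.966800
step 4 [2y] bond c/2=3/400: DF=(977761/1000000 − 3/400·(0.986700+0.972600+0.966800))/(1+3/400) = 9487/10000 ≈ 0.948700
step 5 [2.5y] bond c/2=23/800: DF=(8382973/8000000 − 23/800·(0.986700+0.972600+0.966800+0.948700))/(1+23/800) = 9103/10000 ≈ 0.910300

1 1/2 9867/10000
2 1 4863/5000
3 3/2 2417/2500
4 2 9487/10000
5 5/2 9103/10000
DF(2y) is solved at step 4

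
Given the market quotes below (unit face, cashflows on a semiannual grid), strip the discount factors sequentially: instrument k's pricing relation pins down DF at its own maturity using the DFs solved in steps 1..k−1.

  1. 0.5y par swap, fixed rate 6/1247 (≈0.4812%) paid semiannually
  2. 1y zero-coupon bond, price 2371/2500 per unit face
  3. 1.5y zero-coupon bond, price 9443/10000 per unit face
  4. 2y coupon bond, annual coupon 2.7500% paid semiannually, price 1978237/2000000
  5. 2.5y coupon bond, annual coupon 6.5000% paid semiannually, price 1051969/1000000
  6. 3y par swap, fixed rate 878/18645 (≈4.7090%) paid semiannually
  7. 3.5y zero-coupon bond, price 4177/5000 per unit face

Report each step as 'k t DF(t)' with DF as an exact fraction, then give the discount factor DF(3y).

step 1 [0.5y] swap r/2=3/1247: DF=(1 − 3/1247·(0))/(1+3/1247) = 1247/1250 ≈ 0.997600
step 2 [1y] zero: DF = P = 2371/2500 ≈ 0.948400
step 3 [1.5y] zero: DF = P = 9443/10000 ≈ 0.944300
step 4 [2y] bond c/2=11/800: DF=(1978237/2000000 − 11/800·(0.997600+0.948400+0.944300))/(1+11/800) = 1873/2000 ≈ 0.936500
step 5 [2.5y] bond c/2=13/400: DF=(1051969/1000000 − 13/400·(0.997600+0.948400+0.944300+0.936500))/(1+13/400) = 1123/1250 ≈ 0.898400
step 6 [3y] swap r/2=439/18645: DF=(1 − 439/18645·(0.997600+0.948400+0.944300+0.936500+0.898400))/(1+439/18645) = 8683/10000 ≈ 0.868300
step 7 [3.5y] zero: DF = P = 4177/5000 ≈ 0.835400

1 1/2 1247/1250
2 1 2371/2500
3 3/2 9443/10000
4 2 1873/2000
5 5/2 1123/1250
6 3 8683/10000
7 7/2 4177/5000
DF(3y) = 8683/10000 ≈ 0.868300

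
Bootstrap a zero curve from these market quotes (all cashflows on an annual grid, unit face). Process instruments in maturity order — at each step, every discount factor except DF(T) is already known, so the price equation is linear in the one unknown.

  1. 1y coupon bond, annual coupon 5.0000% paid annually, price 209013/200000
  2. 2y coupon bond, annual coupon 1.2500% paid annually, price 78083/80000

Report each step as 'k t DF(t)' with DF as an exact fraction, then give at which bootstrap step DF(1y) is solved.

step 1 [1y] bond c/1=1/20: DF=(209013/200000 − 1/20·(0))/(1+1/20) = 9953/10000 ≈ 0.995300
step 2 [2y] bond c/1=1/80: DF=(78083/80000 − 1/80·(0.995300))/(1+1/80) = 9517/10000 ≈ 0.951700

1 1 9953/10000
2 2 9517/10000
DF(1y) is solved at step 1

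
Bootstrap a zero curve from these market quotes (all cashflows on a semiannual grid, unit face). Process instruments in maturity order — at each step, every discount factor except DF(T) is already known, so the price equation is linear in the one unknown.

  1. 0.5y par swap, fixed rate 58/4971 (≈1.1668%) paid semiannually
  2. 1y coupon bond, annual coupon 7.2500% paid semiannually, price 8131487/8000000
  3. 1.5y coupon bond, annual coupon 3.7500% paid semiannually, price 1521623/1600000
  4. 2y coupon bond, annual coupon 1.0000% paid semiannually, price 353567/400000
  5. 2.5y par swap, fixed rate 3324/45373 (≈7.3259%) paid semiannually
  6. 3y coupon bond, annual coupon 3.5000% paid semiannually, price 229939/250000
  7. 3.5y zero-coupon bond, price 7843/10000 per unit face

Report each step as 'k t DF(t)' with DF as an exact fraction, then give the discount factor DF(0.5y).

1 1/2 4971/5000
2 1 9461/10000
3 3/2 4489/5000
4 2 4327/5000
5 5/2 4169/5000
6 3 8259/10000
7 7/2 7843/10000
DF(0.5y) = 4971/5000 ≈ 0.994200

step 1 [0.5y] swap r/2=29/4971: DF=(1 − 29/4971·(0))/(1+29/4971) = 4971/5000 ≈ 0.994200
step 2 [1y] bond c/2=29/800: DF=(8131487/8000000 − 29/800·(0.994200))/(1+29/800) = 9461/10000 ≈ 0.946100
step 3 [1.5y] bond c/2=3/160: DF=(1521623/1600000 − 3/160·(0.994200+0.946100))/(1+3/160) = 4489/5000 ≈ 0.897800
step 4 [2y] bond c/2=1/200: DF=(353567/400000 − 1/200·(0.994200+0.946100+0.897800))/(1+1/200) = 4327/5000 ≈ 0.865400
step 5 [2.5y] swap r/2=1662/45373: DF=(1 − 1662/45373·(0.994200+0.946100+0.897800+0.865400))/(1+1662/45373) = 4169/5000 ≈ 0.833800
step 6 [3y] bond c/2=7/400: DF=(229939/250000 − 7/400·(0.994200+0.946100+0.897800+0.865400+0.833800))/(1+7/400) = 8259/10000 ≈ 0.825900
step 7 [3.5y] zero: DF = P = 7843/10000 ≈ 0.784300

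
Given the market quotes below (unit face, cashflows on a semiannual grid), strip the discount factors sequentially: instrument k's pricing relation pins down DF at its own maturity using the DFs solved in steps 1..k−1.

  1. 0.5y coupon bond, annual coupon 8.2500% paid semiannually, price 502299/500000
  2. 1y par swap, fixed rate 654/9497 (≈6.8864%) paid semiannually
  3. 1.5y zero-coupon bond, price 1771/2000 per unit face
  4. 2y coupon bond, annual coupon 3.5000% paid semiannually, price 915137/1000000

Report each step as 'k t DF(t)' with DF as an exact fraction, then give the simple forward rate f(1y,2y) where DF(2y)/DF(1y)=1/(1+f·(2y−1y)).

step 1 [0.5y] bond c/2=33/800: DF=(502299/500000 − 33/800·(0))/(1+33/800) = 603/625 ≈ 0.964800
step 2 [1y] swap r/2=327/9497: DF=(1 − 327/9497·(0.964800))/(1+327/9497) = 4673/5000 ≈ 0.934600
step 3 [1.5y] zero: DF = P = 1771/2000 ≈ 0.885500
step 4 [2y] bond c/2=7/400: DF=(915137/1000000 − 7/400·(0.964800+0.934600+0.885500))/(1+7/400) = 1703/2000 ≈ 0.851500

1 1/2 603/625
2 1 4673/5000
3 3/2 1771/2000
4 2 1703/2000
f(1y,2y) = ((4673/5000)/(1703/2000) − 1)/(1) = 831/8515 ≈ 9.7592%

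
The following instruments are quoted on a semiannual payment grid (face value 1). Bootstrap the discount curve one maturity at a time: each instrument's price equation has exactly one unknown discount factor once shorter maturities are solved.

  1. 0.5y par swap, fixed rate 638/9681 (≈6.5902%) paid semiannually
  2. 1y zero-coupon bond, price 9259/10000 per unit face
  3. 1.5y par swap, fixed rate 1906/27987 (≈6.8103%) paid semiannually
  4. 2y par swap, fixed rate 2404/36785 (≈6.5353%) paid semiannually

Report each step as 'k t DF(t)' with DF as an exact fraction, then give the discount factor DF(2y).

step 1 [0.5y] swap r/2=319/9681: DF=(1 − 319/9681·(0))/(1+319/9681) = 9681/10000 ≈ 0.968100
step 2 [1y] zero: DF = P = 9259/10000 ≈ 0.925900
step 3 [1.5y] swap r/2=953/27987: DF=(1 − 953/27987·(0.968100+0.925900))/(1+953/27987) = 9047/10000 ≈ 0.904700
step 4 [2y] swap r/2=1202/36785: DF=(1 − 1202/36785·(0.968100+0.925900+0.904700))/(1+1202/36785) = 4399/5000 ≈ 0.879800

1 1/2 9681/10000
2 1 9259/10000
3 3/2 9047/10000
4 2 4399/5000
DF(2y) = 4399/5000 ≈ 0.879800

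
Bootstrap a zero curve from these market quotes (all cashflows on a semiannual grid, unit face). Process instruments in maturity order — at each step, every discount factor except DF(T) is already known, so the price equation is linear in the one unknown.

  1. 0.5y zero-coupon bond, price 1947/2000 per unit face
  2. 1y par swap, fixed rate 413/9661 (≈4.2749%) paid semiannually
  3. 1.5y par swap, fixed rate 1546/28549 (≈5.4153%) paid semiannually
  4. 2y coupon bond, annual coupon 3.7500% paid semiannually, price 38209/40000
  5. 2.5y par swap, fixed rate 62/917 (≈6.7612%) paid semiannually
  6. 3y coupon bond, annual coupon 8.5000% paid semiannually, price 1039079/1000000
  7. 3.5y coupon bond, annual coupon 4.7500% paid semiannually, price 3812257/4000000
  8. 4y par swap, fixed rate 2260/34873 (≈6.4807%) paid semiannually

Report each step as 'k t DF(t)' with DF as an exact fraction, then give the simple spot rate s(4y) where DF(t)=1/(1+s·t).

step 1 [0.5y] zero: DF = P = 1947/2000 ≈ 0.973500
step 2 [1y] swap r/2=413/19322: DF=(1 − 413/19322·(0.973500))/(1+413/19322) = 9587/10000 ≈ 0.958700
step 3 [1.5y] swap r/2=773/28549: DF=(1 − 773/28549·(0.973500+0.958700))/(1+773/28549) = 9227/10000 ≈ 0.922700
step 4 [2y] bond c/2=3/160: DF=(38209/40000 − 3/160·(0.973500+0.958700+0.922700))/(1+3/160) = 8851/10000 ≈ 0.885100
step 5 [2.5y] swap r/2=31/917: DF=(1 − 31/917·(0.973500+0.958700+0.922700+0.885100))/(1+31/917) = 169/200 ≈ 0.845000
step 6 [3y] bond c/2=17/400: DF=(1039079/1000000 − 17/400·(0.973500+0.958700+0.922700+0.885100+0.845000))/(1+17/400) = 4049/5000 ≈ 0.809800
step 7 [3.5y] bond c/2=19/800: DF=(3812257/4000000 − 19/800·(0.973500+0.958700+0.922700+0.885100+0.845000+0.809800))/(1+19/800) = 4029/5000 ≈ 0.805800
step 8 [4y] swap r/2=1130/34873: DF=(1 − 1130/34873·(0.973500+0.958700+0.922700+0.885100+0.845000+0.809800+0.805800))/(1+1130/34873) = 387/500 ≈ 0.774000

1 1/2 1947/2000
2 1 9587/10000
3 3/2 9227/10000
4 2 8851/10000
5 5/2 169/200
6 3 4049/5000
7 7/2 4029/5000
8 4 387/500
s(4y) = (1/(387/500) − 1)/(4) = 113/1548 ≈ 7.2997%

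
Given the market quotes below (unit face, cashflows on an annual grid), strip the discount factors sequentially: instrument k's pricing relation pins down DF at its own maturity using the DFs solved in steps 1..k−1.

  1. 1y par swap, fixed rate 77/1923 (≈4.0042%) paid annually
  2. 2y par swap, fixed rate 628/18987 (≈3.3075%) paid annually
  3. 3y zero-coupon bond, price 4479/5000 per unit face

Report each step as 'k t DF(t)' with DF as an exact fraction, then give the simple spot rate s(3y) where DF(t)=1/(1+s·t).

1 1 1923/2000
2 2 2343/2500
3 3 4479/5000
s(3y) = (1/(4479/5000) − 1)/(3) = 521/13437 ≈ 3.8774%

step 1 [1y] swap r/1=77/1923: DF=(1 − 77/1923·(0))/(1+77/1923) = 1923/2000 ≈ 0.961500
step 2 [2y] swap r/1=628/18987: DF=(1 − 628/18987·(0.961500))/(1+628/18987) = 2343/2500 ≈ 0.937200
step 3 [3y] zero: DF = P = 4479/5000 ≈ 0.895800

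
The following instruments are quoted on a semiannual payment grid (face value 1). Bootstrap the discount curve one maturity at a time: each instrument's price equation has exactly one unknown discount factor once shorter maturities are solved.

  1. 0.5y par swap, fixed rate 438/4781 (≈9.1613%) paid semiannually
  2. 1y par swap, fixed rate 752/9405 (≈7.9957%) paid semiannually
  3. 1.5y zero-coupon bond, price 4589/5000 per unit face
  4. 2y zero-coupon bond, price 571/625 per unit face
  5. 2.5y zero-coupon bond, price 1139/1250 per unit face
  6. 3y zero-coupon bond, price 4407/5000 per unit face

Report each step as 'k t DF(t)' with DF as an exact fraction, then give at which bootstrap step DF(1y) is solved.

1 1/2 4781/5000
2 1 578/625
3 3/2 4589/5000
4 2 571/625
5 5/2 1139/1250
6 3 4407/5000
DF(1y) is solved at step 2

step 1 [0.5y] swap r/2=219/4781: DF=(1 − 219/4781·(0))/(1+219/4781) = 4781/5000 ≈ 0.956200
step 2 [1y] swap r/2=376/9405: DF=(1 − 376/9405·(0.956200))/(1+376/9405) = 578/625 ≈ 0.924800
step 3 [1.5y] zero: DF = P = 4589/5000 ≈ 0.917800
step 4 [2y] zero: DF = P = 571/625 ≈ 0.913600
step 5 [2.5y] zero: DF = P = 1139/1250 ≈ 0.911200
step 6 [3y] zero: DF = P = 4407/5000 ≈ 0.881400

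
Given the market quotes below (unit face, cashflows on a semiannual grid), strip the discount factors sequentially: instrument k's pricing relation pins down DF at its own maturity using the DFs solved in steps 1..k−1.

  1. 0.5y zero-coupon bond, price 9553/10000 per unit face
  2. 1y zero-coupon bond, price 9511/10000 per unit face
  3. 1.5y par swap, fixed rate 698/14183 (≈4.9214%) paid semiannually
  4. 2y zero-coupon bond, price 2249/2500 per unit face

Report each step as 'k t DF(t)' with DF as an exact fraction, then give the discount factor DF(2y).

step 1 [0.5y] zero: DF = P = 9553/10000 ≈ 0.955300
step 2 [1y] zero: DF = P = 9511/10000 ≈ 0.951100
step 3 [1.5y] swap r/2=349/14183: DF=(1 − 349/14183·(0.955300+0.951100))/(1+349/14183) = 4651/5000 ≈ 0.930200
step 4 [2y] zero: DF = P = 2249/2500 ≈ 0.899600

1 1/2 9553/10000
2 1 9511/10000
3 3/2 4651/5000
4 2 2249/2500
DF(2y) = 2249/2500 ≈ 0.899600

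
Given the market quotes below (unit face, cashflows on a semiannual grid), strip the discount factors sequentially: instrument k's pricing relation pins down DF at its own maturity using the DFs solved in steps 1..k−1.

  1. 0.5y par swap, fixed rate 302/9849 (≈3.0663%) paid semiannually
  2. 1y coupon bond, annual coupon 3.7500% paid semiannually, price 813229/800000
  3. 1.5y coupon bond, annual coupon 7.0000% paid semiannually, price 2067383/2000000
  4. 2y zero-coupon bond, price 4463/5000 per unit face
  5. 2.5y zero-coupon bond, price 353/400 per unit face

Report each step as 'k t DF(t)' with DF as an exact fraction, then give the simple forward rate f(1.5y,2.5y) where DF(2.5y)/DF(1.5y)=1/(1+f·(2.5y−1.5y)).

step 1 [0.5y] swap r/2=151/9849: DF=(1 − 151/9849·(0))/(1+151/9849) = 9849/10000 ≈ 0.984900
step 2 [1y] bond c/2=3/160: DF=(813229/800000 − 3/160·(0.984900))/(1+3/160) = 9797/10000 ≈ 0.979700
step 3 [1.5y] bond c/2=7/200: DF=(2067383/2000000 − 7/200·(0.984900+0.979700))/(1+7/200) = 9323/10000 ≈ 0.932300
step 4 [2y] zero: DF = P = 4463/5000 ≈ 0.892600
step 5 [2.5y] zero: DF = P = 353/400 ≈ 0.882500

1 1/2 9849/10000
2 1 9797/10000
3 3/2 9323/10000
4 2 4463/5000
5 5/2 353/400
f(1.5y,2.5y) = ((9323/10000)/(353/400) − 1)/(1) = 498/8825 ≈ 5.6431%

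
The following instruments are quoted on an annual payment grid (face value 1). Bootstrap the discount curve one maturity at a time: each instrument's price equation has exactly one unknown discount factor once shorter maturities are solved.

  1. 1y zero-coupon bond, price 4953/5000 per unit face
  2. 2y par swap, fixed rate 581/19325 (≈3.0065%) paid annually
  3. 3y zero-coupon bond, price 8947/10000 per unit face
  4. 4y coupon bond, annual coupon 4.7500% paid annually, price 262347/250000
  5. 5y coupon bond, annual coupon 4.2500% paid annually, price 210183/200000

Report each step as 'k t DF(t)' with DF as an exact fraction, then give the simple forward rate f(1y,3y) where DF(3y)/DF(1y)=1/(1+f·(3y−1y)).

1 1 4953/5000
2 2 9419/10000
3 3 8947/10000
4 4 546/625
5 5 2143/2500
f(1y,3y) = ((4953/5000)/(8947/10000) − 1)/(2) = 959/17894 ≈ 5.3593%

step 1 [1y] zero: DF = P = 4953/5000 ≈ 0.990600
step 2 [2y] swap r/1=581/19325: DF=(1 − 581/19325·(0.990600))/(1+581/19325) = 9419/10000 ≈ 0.941900
step 3 [3y] zero: DF = P = 8947/10000 ≈ 0.894700
step 4 [4y] bond c/1=19/400: DF=(262347/250000 − 19/400·(0.990600+0.941900+0.894700))/(1+19/400) = 546/625 ≈ 0.873600
step 5 [5y] bond c/1=17/400: DF=(210183/200000 − 17/400·(0.990600+0.941900+0.894700+0.873600))/(1+17/400) = 2143/2500 ≈ 0.857200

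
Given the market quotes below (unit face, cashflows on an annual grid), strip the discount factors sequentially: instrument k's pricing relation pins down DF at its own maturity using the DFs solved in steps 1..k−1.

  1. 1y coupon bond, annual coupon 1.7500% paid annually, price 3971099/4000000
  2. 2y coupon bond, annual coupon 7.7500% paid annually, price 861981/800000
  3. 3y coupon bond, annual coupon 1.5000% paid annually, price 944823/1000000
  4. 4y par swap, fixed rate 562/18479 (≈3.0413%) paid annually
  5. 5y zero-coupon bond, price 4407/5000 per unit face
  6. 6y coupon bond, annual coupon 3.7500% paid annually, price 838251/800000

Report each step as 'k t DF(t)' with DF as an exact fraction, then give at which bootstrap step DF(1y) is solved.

step 1 [1y] bond c/1=7/400: DF=(3971099/4000000 − 7/400·(0))/(1+7/400) = 9757/10000 ≈ 0.975700
step 2 [2y] bond c/1=31/400: DF=(861981/800000 − 31/400·(0.975700))/(1+31/400) = 4649/5000 ≈ 0.929800
step 3 [3y] bond c/1=3/200: DF=(944823/1000000 − 3/200·(0.975700+0.929800))/(1+3/200) = 9027/10000 ≈ 0.902700
step 4 [4y] swap r/1=562/18479: DF=(1 − 562/18479·(0.975700+0.929800+0.902700))/(1+562/18479) = 2219/2500 ≈ 0.887600
step 5 [5y] zero: DF = P = 4407/5000 ≈ 0.881400
step 6 [6y] bond c/1=3/80: DF=(838251/800000 − 3/80·(0.975700+0.929800+0.902700+0.887600+0.881400))/(1+3/80) = 1689/2000 ≈ 0.844500

1 1 9757/10000
2 2 4649/5000
3 3 9027/10000
4 4 2219/2500
5 5 4407/5000
6 6 1689/2000
DF(1y) is solved at step 1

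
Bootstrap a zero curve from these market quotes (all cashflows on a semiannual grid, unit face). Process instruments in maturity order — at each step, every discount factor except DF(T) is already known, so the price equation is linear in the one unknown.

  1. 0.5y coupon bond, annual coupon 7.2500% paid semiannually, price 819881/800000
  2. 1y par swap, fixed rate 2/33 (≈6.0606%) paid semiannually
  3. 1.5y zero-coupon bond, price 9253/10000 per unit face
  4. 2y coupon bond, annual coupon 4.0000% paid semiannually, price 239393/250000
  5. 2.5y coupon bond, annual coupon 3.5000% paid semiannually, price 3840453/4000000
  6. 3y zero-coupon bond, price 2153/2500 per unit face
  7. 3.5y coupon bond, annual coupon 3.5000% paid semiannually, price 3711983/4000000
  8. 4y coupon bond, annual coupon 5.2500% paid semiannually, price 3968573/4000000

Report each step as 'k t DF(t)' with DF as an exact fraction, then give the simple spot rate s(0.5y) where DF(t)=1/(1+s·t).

1 1/2 989/1000
2 1 1883/2000
3 3/2 9253/10000
4 2 2207/2500
5 5/2 8793/10000
6 3 2153/2500
7 7/2 4089/5000
8 4 8057/10000
s(0.5y) = (1/(989/1000) − 1)/(1/2) = 22/989 ≈ 2.2245%

step 1 [0.5y] bond c/2=29/800: DF=(819881/800000 − 29/800·(0))/(1+29/800) = 989/1000 ≈ 0.989000
step 2 [1y] swap r/2=1/33: DF=(1 − 1/33·(0.989000))/(1+1/33) = 1883/2000 ≈ 0.941500
step 3 [1.5y] zero: DF = P = 9253/10000 ≈ 0.925300
step 4 [2y] bond c/2=1/50: DF=(239393/250000 − 1/50·(0.989000+0.941500+0.925300))/(1+1/50) = 2207/2500 ≈ 0.882800
step 5 [2.5y] bond c/2=7/400: DF=(3840453/4000000 − 7/400·(0.989000+0.941500+0.925300+0.882800))/(1+7/400) = 8793/10000 ≈ 0.879300
step 6 [3y] zero: DF = P = 2153/2500 ≈ 0.861200
step 7 [3.5y] bond c/2=7/400: DF=(3711983/4000000 − 7/400·(0.989000+0.941500+0.925300+0.882800+0.879300+0.861200))/(1+7/400) = 4089/5000 ≈ 0.817800
step 8 [4y] bond c/2=21/800: DF=(3968573/4000000 − 21/800·(0.989000+0.941500+0.925300+0.882800+0.879300+0.861200+0.817800))/(1+21/800) = 8057/10000 ≈ 0.805700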